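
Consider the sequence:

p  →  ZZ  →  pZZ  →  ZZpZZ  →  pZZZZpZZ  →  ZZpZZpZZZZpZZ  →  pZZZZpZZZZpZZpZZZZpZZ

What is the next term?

ZZpZZpZZZZpZZpZZZZpZZZZpZZpZZZZpZZ

From term 3 onward, concatenate the second-to-last term with the last: p·ZZ = pZZ, ZZ·pZZ = ZZpZZ, …
Continuing: ZZpZZpZZZZpZZ · pZZZZpZZZZpZZpZZZZpZZ gives term 8.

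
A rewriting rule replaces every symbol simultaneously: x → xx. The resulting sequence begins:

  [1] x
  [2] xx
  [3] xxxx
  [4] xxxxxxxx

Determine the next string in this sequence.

Apply φ to xxxxxxxx symbol by symbol: x→xx, x→xx, x→xx, x→xx, x→xx, x→xx, x→xx, x→xx; joined: xx xx xx xx xx xx xx xx.

xxxxxxxxxxxxxxxx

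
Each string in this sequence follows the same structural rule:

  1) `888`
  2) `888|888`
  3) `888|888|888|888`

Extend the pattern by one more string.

s(k+1) = s(k)·|·s(k) — each term doubles the last with '|' between the halves.
One more doubling of 888|888|888|888 gives the answer.

888|888|888|888|888|888|888|888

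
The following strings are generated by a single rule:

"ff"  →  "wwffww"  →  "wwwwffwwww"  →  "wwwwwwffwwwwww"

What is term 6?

wwwwwwwwwwffwwwwwwwwww

Each term wraps the previous one in ww on the left and ww on the right.
From wwwwwwffwwwwww, 2 further steps: wwwwwwffwwwwww → wwwwwwwwffwwwwwwww → (answer).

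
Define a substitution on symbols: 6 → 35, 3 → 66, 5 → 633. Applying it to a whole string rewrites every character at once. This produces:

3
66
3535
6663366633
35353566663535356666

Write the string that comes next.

Rewriting the 20 symbols of 35353566663535356666 one by one yields 66 633 66 633 66 633 35 35 35 35 66 633 66 633 66 633 35 35 35 35; concatenated:

6663366633666333535353566633666336663335353535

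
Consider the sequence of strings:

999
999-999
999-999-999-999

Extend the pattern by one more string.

999-999-999-999-999-999-999-999

s(k+1) = s(k)·-·s(k) — each term doubles the last with '-' between the halves.
So the next term is two copies of 999-999-999-999 with '-' between the halves.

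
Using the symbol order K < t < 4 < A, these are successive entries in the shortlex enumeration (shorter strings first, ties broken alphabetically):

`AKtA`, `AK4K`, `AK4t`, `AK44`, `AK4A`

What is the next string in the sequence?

AKAK

Treat AK4A as a base-4 numeral over the given alphabet and add one, carrying through any trailing A's.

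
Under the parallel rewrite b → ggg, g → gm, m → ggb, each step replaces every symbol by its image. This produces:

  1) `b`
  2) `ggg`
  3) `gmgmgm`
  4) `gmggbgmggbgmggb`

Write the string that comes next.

Rewriting the 15 symbols of gmggbgmggbgmggb one by one yields gm ggb gm gm ggg gm ggb gm gm ggg gm ggb gm gm ggg; concatenated:

gmggbgmgmggggmggbgmgmggggmggbgmgmggg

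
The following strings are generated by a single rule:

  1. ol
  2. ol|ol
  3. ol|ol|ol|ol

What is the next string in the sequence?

ol|ol|ol|ol|ol|ol|ol|ol

s(k+1) = s(k)·|·s(k) — each term doubles the last with '|' between the halves.
One more doubling of ol|ol|ol|ol gives the answer.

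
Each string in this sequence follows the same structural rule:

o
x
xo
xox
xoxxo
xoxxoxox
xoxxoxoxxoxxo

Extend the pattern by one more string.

xoxxoxoxxoxxoxoxxoxox

This is a Fibonacci-style word recurrence s(k) = s(k−1)·s(k−2): e.g. x·o = xo.
Continuing: xoxxoxoxxoxxo · xoxxoxox gives term 8.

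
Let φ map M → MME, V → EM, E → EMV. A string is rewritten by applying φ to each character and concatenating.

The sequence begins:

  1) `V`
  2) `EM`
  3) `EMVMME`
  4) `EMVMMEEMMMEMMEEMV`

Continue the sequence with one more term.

φ(EMVMMEEMMMEMMEEMV) expands symbol-by-symbol to EMV MME EM MME MME EMV EMV MME MME MME EMV MME MME EMV EMV MME EM; joining the 17 pieces gives the next term.

EMVMMEEMMMEMMEEMVEMVMMEMMEMMEEMVMMEMMEEMVEMVMMEEM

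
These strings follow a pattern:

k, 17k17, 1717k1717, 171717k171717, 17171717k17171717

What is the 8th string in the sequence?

Every step adds 17 to the front and 17 to the end of the previous string.
From 17171717k17171717, 3 further steps: 17171717k17171717 → 1717171717k1717171717 → 171717171717k171717171717 → (answer).

17171717171717k17171717171717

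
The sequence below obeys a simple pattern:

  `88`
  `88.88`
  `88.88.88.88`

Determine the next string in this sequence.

88.88.88.88.88.88.88.88

Every step duplicates the string with '.' between the halves.
So the next term is two copies of 88.88.88.88 with '.' between the halves.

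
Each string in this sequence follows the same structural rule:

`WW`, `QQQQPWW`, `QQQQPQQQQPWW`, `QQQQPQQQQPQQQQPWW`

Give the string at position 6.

QQQQPQQQQPQQQQPQQQQPQQQQPWW

The strings grow by a fixed prefix QQQQP each time.
From QQQQPQQQQPQQQQPWW, 2 further steps: QQQQPQQQQPQQQQPWW → QQQQPQQQQPQQQQPQQQQPWW → (answer).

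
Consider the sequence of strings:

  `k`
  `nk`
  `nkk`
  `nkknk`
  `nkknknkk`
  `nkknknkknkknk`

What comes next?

From term 3 onward, concatenate the last term with the second-to-last: nk·k = nkk, nkk·nk = nkknk, …
The next term joins nkknknkknkknk and nkknknkk.

nkknknkknkknknkknknkk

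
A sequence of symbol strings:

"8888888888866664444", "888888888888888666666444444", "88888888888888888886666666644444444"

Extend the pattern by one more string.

8888888888888888888888866666666664444444444

The n-th term is 4n+3 8's then 2n 6's then 2n 4's, where the shown terms are n = 2, 3, 4.
Setting n = 5 gives 23, 10, 10 characters in each block.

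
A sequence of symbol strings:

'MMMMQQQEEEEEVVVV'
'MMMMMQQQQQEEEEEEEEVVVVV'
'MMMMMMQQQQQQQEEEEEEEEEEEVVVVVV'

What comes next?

MMMMMMMQQQQQQQQQEEEEEEEEEEEEEEVVVVVVV

Reading off run lengths: M runs 4, 5, 6; Q runs 3, 5, 7; E runs 5, 8, 11; V runs 4, 5, 6 — each is linear in n, where the shown terms are n = 2, 3, 4.
For the next term, n = 5, so the run lengths are 7, 9, 14, 7.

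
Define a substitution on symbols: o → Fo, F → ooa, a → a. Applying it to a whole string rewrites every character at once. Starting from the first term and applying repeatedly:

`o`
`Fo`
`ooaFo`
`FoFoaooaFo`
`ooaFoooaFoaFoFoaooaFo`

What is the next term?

Rewriting the 21 symbols of ooaFoooaFoaFoFoaooaFo one by one yields Fo Fo a ooa Fo Fo Fo a ooa Fo a ooa Fo ooa Fo a Fo Fo a ooa Fo; concatenated:

FoFoaooaFoFoFoaooaFoaooaFoooaFoaFoFoaooaFo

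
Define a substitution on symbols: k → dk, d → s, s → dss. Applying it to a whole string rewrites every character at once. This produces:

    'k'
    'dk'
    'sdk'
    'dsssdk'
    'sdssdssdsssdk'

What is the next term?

Replace each of the 13 characters of sdssdssdsssdk in place — dss s dss dss s dss dss s dss dss dss s dk — and concatenate.

dsssdssdsssdssdsssdssdssdsssdk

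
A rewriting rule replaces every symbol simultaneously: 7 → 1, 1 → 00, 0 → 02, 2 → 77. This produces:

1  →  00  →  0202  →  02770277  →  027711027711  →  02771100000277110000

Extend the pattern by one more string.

027711000002020202027711000002020202

φ(02771100000277110000) expands symbol-by-symbol to 02 77 1 1 00 00 02 02 02 02 02 77 1 1 00 00 02 02 02 02; joining the 20 pieces gives the next term.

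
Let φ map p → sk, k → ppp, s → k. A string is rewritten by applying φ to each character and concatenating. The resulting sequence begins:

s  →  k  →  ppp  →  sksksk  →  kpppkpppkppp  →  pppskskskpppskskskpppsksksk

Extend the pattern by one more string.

Rewriting the 27 symbols of pppskskskpppskskskpppsksksk one by one yields sk sk sk k ppp k ppp k ppp sk sk sk k ppp k ppp k ppp sk sk sk k ppp k ppp k ppp; concatenated:

skskskkpppkpppkpppskskskkpppkpppkpppskskskkpppkpppkppp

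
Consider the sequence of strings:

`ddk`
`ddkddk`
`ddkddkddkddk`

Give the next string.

ddkddkddkddkddkddkddkddk

s(k+1) = s(k)·s(k) — each term doubles the last.
One more doubling of ddkddkddkddk gives the answer.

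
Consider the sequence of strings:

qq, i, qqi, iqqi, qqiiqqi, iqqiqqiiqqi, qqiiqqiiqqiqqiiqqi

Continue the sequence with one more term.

iqqiqqiiqqiqqiiqqiiqqiqqiiqqi

Each term (from the third on) is the two preceding terms concatenated in order: term 3 = qq·i = qqi.
So term 8 is iqqiqqiiqqi·qqiiqqiiqqiqqiiqqi.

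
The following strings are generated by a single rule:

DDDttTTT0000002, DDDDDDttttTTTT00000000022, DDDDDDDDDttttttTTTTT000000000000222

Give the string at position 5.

Term n consists of 3n D's, followed by 2n t's, followed by n+2 T's, followed by 3n+3 0's, followed by n 2's (n = 1, 2, …).
Setting n = 5 gives 15, 10, 7, 18, 5 characters in each block.

DDDDDDDDDDDDDDDttttttttttTTTTTTT00000000000000000022222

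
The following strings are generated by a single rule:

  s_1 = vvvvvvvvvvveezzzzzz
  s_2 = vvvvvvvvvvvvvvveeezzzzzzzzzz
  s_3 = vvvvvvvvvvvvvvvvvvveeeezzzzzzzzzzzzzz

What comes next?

The n-th term is 4n+3 v's then n e's then 4n-2 z's, where the shown terms are n = 2, 3, 4.
At n = 5 the blocks have lengths 23, 5, 18.

vvvvvvvvvvvvvvvvvvvvvvveeeeezzzzzzzzzzzzzzzzzz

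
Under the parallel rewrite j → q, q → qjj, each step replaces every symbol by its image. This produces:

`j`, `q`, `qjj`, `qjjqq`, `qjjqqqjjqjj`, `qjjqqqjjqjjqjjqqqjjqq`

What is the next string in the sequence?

qjjqqqjjqjjqjjqqqjjqqqjjqqqjjqjjqjjqqqjjqjj

Applying the rule to each of the 21 symbols of qjjqqqjjqjjqjjqqqjjqq gives the pieces qjj q q qjj qjj qjj q q qjj q q qjj q q qjj qjj qjj q q qjj qjj, which concatenate to the answer.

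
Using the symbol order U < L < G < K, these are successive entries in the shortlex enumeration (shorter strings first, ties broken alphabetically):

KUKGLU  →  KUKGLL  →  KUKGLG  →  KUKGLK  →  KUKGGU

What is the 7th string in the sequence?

Stepping forward 2 times from KUKGGU: KUKGGU → KUKGGL, then the target.

KUKGGG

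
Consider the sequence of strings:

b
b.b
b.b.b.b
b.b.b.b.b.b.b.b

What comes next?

Every step duplicates the string with '.' between the halves.
So the next term is two copies of b.b.b.b.b.b.b.b with '.' between the halves.

b.b.b.b.b.b.b.b.b.b.b.b.b.b.b.b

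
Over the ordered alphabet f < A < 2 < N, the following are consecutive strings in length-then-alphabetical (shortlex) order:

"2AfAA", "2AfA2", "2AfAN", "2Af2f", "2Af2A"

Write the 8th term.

Continuing the enumeration 3 steps past 2Af2A: 2Af2A → 2Af22 → 2Af2N → (answer).

2AfNf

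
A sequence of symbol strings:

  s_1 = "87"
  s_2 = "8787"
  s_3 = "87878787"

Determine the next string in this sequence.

8787878787878787

Every step duplicates the string.
So the next term is two copies of 87878787.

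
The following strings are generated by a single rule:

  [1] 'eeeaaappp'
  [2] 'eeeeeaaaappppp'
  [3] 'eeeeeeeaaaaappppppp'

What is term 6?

The n-th term is 2n+1 e's then n+2 a's then 2n+1 p's (n = 1, 2, …).
At n = 6 the blocks have lengths 13, 8, 13.

eeeeeeeeeeeeeaaaaaaaappppppppppppp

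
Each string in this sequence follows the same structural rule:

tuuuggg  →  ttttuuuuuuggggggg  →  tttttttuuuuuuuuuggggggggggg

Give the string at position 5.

Term n consists of 3n-2 t's, followed by 3n u's, followed by 4n-1 g's (n = 1, 2, …).
Setting n = 5 gives 13, 15, 19 characters in each block.

tttttttttttttuuuuuuuuuuuuuuuggggggggggggggggggg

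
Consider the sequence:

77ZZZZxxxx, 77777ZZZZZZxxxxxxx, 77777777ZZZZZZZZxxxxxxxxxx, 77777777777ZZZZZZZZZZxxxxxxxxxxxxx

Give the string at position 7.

77777777777777777777ZZZZZZZZZZZZZZZZxxxxxxxxxxxxxxxxxxxxxx

Each string has the form 7^{3n-1} Z^{2n+2} x^{3n+1} (n = 1, 2, …).
For term 7, n = 7, so the run lengths are 20, 16, 22.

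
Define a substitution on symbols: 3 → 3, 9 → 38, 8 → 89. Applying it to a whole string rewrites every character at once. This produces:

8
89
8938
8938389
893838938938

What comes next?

Expanding 893838938938: 8→89, 9→38, 3→3, 8→89, 3→3, 8→89, 9→38, 3→3, 8→89, 9→38, 3→3, 8→89. Concatenated: 89 38 3 89 3 89 38 3 89 38 3 89.

89383893893838938389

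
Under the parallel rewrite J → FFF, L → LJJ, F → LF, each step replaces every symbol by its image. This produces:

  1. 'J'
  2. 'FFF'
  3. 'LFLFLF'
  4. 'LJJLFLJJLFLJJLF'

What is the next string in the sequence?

LJJFFFFFFLJJLFLJJFFFFFFLJJLFLJJFFFFFFLJJLF

Applying the rule to each of the 15 symbols of LJJLFLJJLFLJJLF gives the pieces LJJ FFF FFF LJJ LF LJJ FFF FFF LJJ LF LJJ FFF FFF LJJ LF, which concatenate to the answer.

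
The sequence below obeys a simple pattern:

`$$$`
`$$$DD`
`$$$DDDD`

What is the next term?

Every step adds DD to the end: s(k+1) = s(k)·DD.
Applying this once more to $$$DDDD:

$$$DDDDDD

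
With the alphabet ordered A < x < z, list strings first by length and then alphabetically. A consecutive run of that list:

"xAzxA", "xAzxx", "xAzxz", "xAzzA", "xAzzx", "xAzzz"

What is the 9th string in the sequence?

xxAAz

Advancing 3 positions from xAzzz through xAzzz → xxAAA → xxAAx reaches term 9.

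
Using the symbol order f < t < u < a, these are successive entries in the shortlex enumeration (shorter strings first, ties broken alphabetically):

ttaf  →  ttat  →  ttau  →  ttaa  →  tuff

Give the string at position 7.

tufu

Advancing 2 positions from tuff through tuff → tuft reaches term 7.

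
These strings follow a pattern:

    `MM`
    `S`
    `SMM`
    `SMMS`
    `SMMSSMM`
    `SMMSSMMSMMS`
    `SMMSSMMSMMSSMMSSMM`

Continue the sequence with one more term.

SMMSSMMSMMSSMMSSMMSMMSSMMSMMS

Each term (from the third on) is the previous term followed by the one before it: term 3 = S·MM = SMM.
Continuing: SMMSSMMSMMSSMMSSMM · SMMSSMMSMMS gives term 8.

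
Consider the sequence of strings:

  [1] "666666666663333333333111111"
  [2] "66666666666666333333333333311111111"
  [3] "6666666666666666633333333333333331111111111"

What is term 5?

Reading off run lengths: 6 runs 11, 14, 17; 3 runs 10, 13, 16; 1 runs 6, 8, 10 — each is linear in n, where the shown terms are n = 3, 4, 5.
Setting n = 7 gives 23, 22, 14 characters in each block.

66666666666666666666666333333333333333333333311111111111111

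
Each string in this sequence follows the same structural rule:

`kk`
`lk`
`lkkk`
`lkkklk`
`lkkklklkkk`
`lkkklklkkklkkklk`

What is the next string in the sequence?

lkkklklkkklkkklklkkklklkkk

This is a Fibonacci-style word recurrence s(k) = s(k−1)·s(k−2): e.g. lk·kk = lkkk.
Continuing: lkkklklkkklkkklk · lkkklklkkk gives term 7.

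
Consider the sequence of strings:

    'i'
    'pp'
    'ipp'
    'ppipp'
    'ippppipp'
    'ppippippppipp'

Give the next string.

ippppippppippippppipp

Each term (from the third on) is the two preceding terms concatenated in order: term 3 = i·pp = ipp.
Continuing: ippppipp · ppippippppipp gives term 7.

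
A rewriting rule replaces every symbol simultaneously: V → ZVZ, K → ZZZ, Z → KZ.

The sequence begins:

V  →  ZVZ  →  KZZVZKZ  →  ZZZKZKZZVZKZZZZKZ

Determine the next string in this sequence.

KZKZKZZZZKZZZZKZKZZVZKZZZZKZKZKZKZZZZKZ

Applying the rule to each of the 17 symbols of ZZZKZKZZVZKZZZZKZ gives the pieces KZ KZ KZ ZZZ KZ ZZZ KZ KZ ZVZ KZ ZZZ KZ KZ KZ KZ ZZZ KZ, which concatenate to the answer.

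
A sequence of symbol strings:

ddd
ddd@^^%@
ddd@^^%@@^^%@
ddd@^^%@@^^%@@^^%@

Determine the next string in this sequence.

Each term is the previous one with @^^%@ appended.
Applying this once more to ddd@^^%@@^^%@@^^%@:

ddd@^^%@@^^%@@^^%@@^^%@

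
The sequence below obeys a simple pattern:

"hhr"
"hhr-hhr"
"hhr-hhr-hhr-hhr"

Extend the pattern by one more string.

Every step duplicates the string with '-' between the halves.
One more doubling of hhr-hhr-hhr-hhr gives the answer.

hhr-hhr-hhr-hhr-hhr-hhr-hhr-hhr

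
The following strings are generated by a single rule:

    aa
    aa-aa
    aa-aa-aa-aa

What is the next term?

aa-aa-aa-aa-aa-aa-aa-aa

s(k+1) = s(k)·-·s(k) — each term doubles the last with '-' between the halves.
One more doubling of aa-aa-aa-aa gives the answer.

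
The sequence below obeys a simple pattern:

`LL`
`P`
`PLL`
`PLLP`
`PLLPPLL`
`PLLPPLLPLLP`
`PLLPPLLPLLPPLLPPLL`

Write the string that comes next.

This is a Fibonacci-style word recurrence s(k) = s(k−1)·s(k−2): e.g. P·LL = PLL.
So term 8 is PLLPPLLPLLPPLLPPLL·PLLPPLLPLLP.

PLLPPLLPLLPPLLPPLLPLLPPLLPLLP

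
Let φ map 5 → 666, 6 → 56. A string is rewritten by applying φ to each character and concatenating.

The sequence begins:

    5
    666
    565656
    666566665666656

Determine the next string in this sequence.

Rewriting the 15 symbols of 666566665666656 one by one yields 56 56 56 666 56 56 56 56 666 56 56 56 56 666 56; concatenated:

565656666565656566665656565666656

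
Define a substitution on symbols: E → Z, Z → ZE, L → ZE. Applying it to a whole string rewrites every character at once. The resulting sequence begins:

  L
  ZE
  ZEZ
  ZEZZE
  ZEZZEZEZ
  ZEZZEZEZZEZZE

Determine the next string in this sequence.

φ(ZEZZEZEZZEZZE) expands symbol-by-symbol to ZE Z ZE ZE Z ZE Z ZE ZE Z ZE ZE Z; joining the 13 pieces gives the next term.

ZEZZEZEZZEZZEZEZZEZEZ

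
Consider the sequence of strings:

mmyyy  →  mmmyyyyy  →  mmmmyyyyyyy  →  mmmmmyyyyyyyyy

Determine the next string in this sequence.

mmmmmmyyyyyyyyyyy

Term n consists of n+1 m's, followed by 2n+1 y's (n = 1, 2, …).
At n = 5 the blocks have lengths 6, 11.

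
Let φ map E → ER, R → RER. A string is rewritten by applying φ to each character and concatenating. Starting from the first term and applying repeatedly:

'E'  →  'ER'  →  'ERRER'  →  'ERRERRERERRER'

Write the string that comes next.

Rewriting the 13 symbols of ERRERRERERRER one by one yields ER RER RER ER RER RER ER RER ER RER RER ER RER; concatenated:

ERRERRERERRERRERERRERERRERRERERRER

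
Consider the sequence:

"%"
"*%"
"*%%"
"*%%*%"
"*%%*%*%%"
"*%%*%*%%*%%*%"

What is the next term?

*%%*%*%%*%%*%*%%*%*%%

Each term (from the third on) is the previous term followed by the one before it: term 3 = *%·% = *%%.
Continuing: *%%*%*%%*%%*% · *%%*%*%% gives term 7.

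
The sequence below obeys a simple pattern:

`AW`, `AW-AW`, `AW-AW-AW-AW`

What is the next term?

Each string is two copies of the previous one joined by '-'.
Doubling AW-AW-AW-AW with '-' between the halves:

AW-AW-AW-AW-AW-AW-AW-AW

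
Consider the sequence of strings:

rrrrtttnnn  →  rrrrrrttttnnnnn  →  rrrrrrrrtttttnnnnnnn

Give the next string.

rrrrrrrrrrttttttnnnnnnnnn

The n-th term is 2n+2 r's then n+2 t's then 2n+1 n's (n = 1, 2, …).
Setting n = 4 gives 10, 6, 9 characters in each block.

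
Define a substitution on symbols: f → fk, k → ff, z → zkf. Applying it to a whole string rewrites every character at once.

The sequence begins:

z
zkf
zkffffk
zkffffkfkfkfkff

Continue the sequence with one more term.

Rewriting the 15 symbols of zkffffkfkfkfkff one by one yields zkf ff fk fk fk fk ff fk ff fk ff fk ff fk fk; concatenated:

zkffffkfkfkfkfffkfffkfffkfffkfk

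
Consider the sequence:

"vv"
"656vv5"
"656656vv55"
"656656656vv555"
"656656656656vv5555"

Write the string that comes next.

656656656656656vv55555

Each term wraps the previous one in 656 on the left and 5 on the right.
One more step from 656656656656vv5555 gives the answer.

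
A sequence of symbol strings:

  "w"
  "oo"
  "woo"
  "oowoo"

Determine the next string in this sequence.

woooowoo

This is a Fibonacci-style word recurrence s(k) = s(k−2)·s(k−1): e.g. w·oo = woo.
The next term joins woo and oowoo.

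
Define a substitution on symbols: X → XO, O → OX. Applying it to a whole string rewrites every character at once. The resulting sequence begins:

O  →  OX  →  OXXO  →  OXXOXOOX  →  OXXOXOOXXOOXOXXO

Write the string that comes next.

Rewriting the 16 symbols of OXXOXOOXXOOXOXXO one by one yields OX XO XO OX XO OX OX XO XO OX OX XO OX XO XO OX; concatenated:

OXXOXOOXXOOXOXXOXOOXOXXOOXXOXOOX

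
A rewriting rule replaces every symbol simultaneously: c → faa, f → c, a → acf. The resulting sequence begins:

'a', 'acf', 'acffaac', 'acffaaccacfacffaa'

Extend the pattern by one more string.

acffaaccacfacffaafaaacffaacacffaaccacfacf

φ(acffaaccacfacffaa) expands symbol-by-symbol to acf faa c c acf acf faa faa acf faa c acf faa c c acf acf; joining the 17 pieces gives the next term.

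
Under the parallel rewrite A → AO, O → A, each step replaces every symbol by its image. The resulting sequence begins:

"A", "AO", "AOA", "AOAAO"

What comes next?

Apply φ to AOAAO symbol by symbol: A→AO, O→A, A→AO, A→AO, O→A; joined: AO A AO AO A.

AOAAOAOA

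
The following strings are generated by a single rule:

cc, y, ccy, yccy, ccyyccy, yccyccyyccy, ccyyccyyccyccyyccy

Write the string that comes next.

From term 3 onward, concatenate the second-to-last term with the last: cc·y = ccy, y·ccy = yccy, …
Continuing: yccyccyyccy · ccyyccyyccyccyyccy gives term 8.

yccyccyyccyccyyccyyccyccyyccy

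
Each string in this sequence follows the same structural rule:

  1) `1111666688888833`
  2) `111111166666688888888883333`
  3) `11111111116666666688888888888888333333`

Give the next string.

Reading off run lengths: 1 runs 4, 7, 10; 6 runs 4, 6, 8; 8 runs 6, 10, 14; 3 runs 2, 4, 6 — each is linear in n, where the shown terms are n = 2, 3, 4.
Setting n = 5 gives 13, 10, 18, 8 characters in each block.

1111111111111666666666688888888888888888833333333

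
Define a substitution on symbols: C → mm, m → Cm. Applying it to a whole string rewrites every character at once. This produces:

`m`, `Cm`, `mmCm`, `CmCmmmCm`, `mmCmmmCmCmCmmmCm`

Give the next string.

φ(mmCmmmCmCmCmmmCm) expands symbol-by-symbol to Cm Cm mm Cm Cm Cm mm Cm mm Cm mm Cm Cm Cm mm Cm; joining the 16 pieces gives the next term.

CmCmmmCmCmCmmmCmmmCmmmCmCmCmmmCm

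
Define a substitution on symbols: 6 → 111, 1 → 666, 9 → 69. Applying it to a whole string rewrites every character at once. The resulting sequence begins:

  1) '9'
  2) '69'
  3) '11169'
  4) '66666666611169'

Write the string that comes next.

Replace each of the 14 characters of 66666666611169 in place — 111 111 111 111 111 111 111 111 111 666 666 666 111 69 — and concatenate.

11111111111111111111111111166666666611169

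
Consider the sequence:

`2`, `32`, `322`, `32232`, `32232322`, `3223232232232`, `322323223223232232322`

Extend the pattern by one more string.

3223232232232322323223223232232232

This is a Fibonacci-style word recurrence s(k) = s(k−1)·s(k−2): e.g. 32·2 = 322.
The next term joins 322323223223232232322 and 3223232232232.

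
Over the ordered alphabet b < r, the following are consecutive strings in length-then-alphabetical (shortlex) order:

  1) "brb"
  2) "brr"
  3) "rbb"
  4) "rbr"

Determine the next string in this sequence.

Treat rbr as a base-2 numeral over the given alphabet and add one, carrying through any trailing r's.

rrb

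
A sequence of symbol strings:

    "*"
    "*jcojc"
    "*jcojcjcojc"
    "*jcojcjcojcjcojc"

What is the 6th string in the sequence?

*jcojcjcojcjcojcjcojcjcojc

The strings grow by a fixed suffix jcojc each time.
From *jcojcjcojcjcojc, 2 further steps: *jcojcjcojcjcojc → *jcojcjcojcjcojcjcojc → (answer).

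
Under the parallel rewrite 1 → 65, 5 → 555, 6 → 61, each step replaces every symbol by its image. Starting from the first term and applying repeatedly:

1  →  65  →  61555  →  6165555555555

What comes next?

Replace each of the 13 characters of 6165555555555 in place — 61 65 61 555 555 555 555 555 555 555 555 555 555 — and concatenate.

616561555555555555555555555555555555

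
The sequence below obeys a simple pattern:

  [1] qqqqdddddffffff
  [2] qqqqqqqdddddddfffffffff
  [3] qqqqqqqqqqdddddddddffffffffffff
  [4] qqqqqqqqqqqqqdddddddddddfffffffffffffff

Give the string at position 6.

The n-th term is 3n-2 q's then 2n+1 d's then 3n f's, where the shown terms are n = 2, 3, 4, 5.
At n = 7 the blocks have lengths 19, 15, 21.

qqqqqqqqqqqqqqqqqqqdddddddddddddddfffffffffffffffffffff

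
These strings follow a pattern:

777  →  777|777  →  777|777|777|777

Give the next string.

Every step duplicates the string with '|' between the halves.
One more doubling of 777|777|777|777 gives the answer.

777|777|777|777|777|777|777|777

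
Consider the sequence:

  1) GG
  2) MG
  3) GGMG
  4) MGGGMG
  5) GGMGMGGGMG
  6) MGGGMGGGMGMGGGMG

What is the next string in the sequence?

GGMGMGGGMGMGGGMGGGMGMGGGMG

From term 3 onward, concatenate the second-to-last term with the last: GG·MG = GGMG, MG·GGMG = MGGGMG, …
The next term joins GGMGMGGGMG and MGGGMGGGMGMGGGMG.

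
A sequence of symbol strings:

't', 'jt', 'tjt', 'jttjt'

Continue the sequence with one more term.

tjtjttjt

Each term (from the third on) is the two preceding terms concatenated in order: term 3 = t·jt = tjt.
The next term joins tjt and jttjt.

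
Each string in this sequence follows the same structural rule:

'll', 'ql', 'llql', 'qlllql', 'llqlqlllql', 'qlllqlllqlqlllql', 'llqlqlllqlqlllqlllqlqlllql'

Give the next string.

qlllqlllqlqlllqlllqlqlllqlqlllqlllqlqlllql

This is a Fibonacci-style word recurrence s(k) = s(k−2)·s(k−1): e.g. ll·ql = llql.
So term 8 is qlllqlllqlqlllql·llqlqlllqlqlllqlllqlqlllql.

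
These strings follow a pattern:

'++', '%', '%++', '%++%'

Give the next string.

%++%%++

This is a Fibonacci-style word recurrence s(k) = s(k−1)·s(k−2): e.g. %·++ = %++.
So term 5 is %++%·%++.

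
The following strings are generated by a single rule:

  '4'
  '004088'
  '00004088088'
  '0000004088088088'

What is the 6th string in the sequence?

00000000004088088088088088

Each term wraps the previous one in 00 on the left and 088 on the right.
From 0000004088088088, 2 further steps: 0000004088088088 → 000000004088088088088 → (answer).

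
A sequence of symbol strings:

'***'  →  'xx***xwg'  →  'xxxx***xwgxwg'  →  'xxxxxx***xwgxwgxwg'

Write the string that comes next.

s(k+1) = xx·s(k)·xwg, so each term gains xx as a prefix and xwg as a suffix.
Applying this once more to xxxxxx***xwgxwgxwg:

xxxxxxxx***xwgxwgxwgxwg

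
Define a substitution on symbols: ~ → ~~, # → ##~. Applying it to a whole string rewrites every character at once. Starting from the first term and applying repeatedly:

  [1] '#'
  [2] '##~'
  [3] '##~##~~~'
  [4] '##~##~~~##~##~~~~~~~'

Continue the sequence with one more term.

##~##~~~##~##~~~~~~~##~##~~~##~##~~~~~~~~~~~~~~~

φ(##~##~~~##~##~~~~~~~) expands symbol-by-symbol to ##~ ##~ ~~ ##~ ##~ ~~ ~~ ~~ ##~ ##~ ~~ ##~ ##~ ~~ ~~ ~~ ~~ ~~ ~~ ~~; joining the 20 pieces gives the next term.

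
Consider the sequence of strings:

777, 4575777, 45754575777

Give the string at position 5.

4575457545754575777

Every step adds 4575 at the front: s(k+1) = 4575·s(k).
From 45754575777, 2 further steps: 45754575777 → 457545754575777 → (answer).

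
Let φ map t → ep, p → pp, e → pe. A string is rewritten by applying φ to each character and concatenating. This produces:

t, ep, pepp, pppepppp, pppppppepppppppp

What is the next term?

Applying the rule to each of the 16 symbols of pppppppepppppppp gives the pieces pp pp pp pp pp pp pp pe pp pp pp pp pp pp pp pp, which concatenate to the answer.

pppppppppppppppepppppppppppppppp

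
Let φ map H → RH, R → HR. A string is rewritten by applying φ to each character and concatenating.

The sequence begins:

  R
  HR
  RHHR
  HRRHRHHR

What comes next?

RHHRHRRHHRRHRHHR

Apply φ to HRRHRHHR symbol by symbol: H→RH, R→HR, R→HR, H→RH, R→HR, H→RH, H→RH, R→HR; joined: RH HR HR RH HR RH RH HR.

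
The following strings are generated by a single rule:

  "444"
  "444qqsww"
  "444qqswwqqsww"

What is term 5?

Each term is the previous one with qqsww appended.
From 444qqswwqqsww, 2 further steps: 444qqswwqqsww → 444qqswwqqswwqqsww → (answer).

444qqswwqqswwqqswwqqsww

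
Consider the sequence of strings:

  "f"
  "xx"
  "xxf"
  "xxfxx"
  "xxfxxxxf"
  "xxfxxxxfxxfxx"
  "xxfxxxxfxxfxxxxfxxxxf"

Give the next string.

Each term (from the third on) is the previous term followed by the one before it: term 3 = xx·f = xxf.
Continuing: xxfxxxxfxxfxxxxfxxxxf · xxfxxxxfxxfxx gives term 8.

xxfxxxxfxxfxxxxfxxxxfxxfxxxxfxxfxx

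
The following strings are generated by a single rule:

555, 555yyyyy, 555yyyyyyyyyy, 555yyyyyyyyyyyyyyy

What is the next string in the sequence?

Every step adds yyyyy to the end: s(k+1) = s(k)·yyyyy.
Applying this once more to 555yyyyyyyyyyyyyyy:

555yyyyyyyyyyyyyyyyyyyy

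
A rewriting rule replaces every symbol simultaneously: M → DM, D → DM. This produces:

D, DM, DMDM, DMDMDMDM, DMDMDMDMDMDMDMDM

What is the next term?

φ(DMDMDMDMDMDMDMDM) expands symbol-by-symbol to DM DM DM DM DM DM DM DM DM DM DM DM DM DM DM DM; joining the 16 pieces gives the next term.

DMDMDMDMDMDMDMDMDMDMDMDMDMDMDMDM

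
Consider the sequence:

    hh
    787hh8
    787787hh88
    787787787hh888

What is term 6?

787787787787787hh88888

Each term wraps the previous one in 787 on the left and 8 on the right.
From 787787787hh888, 2 further steps: 787787787hh888 → 787787787787hh8888 → (answer).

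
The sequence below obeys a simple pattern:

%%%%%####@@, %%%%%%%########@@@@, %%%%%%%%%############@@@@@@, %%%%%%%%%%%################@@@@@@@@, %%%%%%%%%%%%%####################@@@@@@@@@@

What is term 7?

%%%%%%%%%%%%%%%%%############################@@@@@@@@@@@@@@

Each string has the form %^{2n+3} #^{4n} @^{2n} (n = 1, 2, …).
At n = 7 the blocks have lengths 17, 28, 14.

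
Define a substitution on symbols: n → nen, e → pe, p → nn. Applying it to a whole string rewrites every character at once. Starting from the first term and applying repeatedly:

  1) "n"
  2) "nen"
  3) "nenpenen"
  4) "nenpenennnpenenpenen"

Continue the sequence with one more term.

nenpenennnpenenpenennennennnpenenpenennnpenenpenen

φ(nenpenennnpenenpenen) expands symbol-by-symbol to nen pe nen nn pe nen pe nen nen nen nn pe nen pe nen nn pe nen pe nen; joining the 20 pieces gives the next term.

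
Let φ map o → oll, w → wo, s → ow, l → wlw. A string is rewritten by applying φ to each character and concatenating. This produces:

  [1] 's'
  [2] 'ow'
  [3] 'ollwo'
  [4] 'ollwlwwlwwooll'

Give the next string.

Rewriting the 14 symbols of ollwlwwlwwooll one by one yields oll wlw wlw wo wlw wo wo wlw wo wo oll oll wlw wlw; concatenated:

ollwlwwlwwowlwwowowlwwowoollollwlwwlw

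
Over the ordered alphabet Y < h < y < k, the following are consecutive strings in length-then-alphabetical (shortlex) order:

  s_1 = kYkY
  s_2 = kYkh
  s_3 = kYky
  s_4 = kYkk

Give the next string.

khYY

Find the rightmost character of kYkk below k, bump it to the next letter, and reset everything to its right to Y.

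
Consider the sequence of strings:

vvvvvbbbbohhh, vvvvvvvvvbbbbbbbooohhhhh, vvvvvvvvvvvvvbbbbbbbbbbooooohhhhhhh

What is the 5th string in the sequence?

vvvvvvvvvvvvvvvvvvvvvbbbbbbbbbbbbbbbbooooooooohhhhhhhhhhh

Each string has the form v^{4n+1} b^{3n+1} o^{2n-1} h^{2n+1} (n = 1, 2, …).
For term 5, n = 5, so the run lengths are 21, 16, 9, 11.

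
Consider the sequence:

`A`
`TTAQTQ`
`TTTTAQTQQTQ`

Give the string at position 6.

Each term wraps the previous one in TT on the left and QTQ on the right.
From TTTTAQTQQTQ, 3 further steps: TTTTAQTQQTQ → TTTTTTAQTQQTQQTQ → TTTTTTTTAQTQQTQQTQQTQ → (answer).

TTTTTTTTTTAQTQQTQQTQQTQQTQ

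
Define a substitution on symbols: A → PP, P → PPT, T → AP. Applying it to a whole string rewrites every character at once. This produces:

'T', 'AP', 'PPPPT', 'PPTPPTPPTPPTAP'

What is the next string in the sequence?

Applying the rule to each of the 14 symbols of PPTPPTPPTPPTAP gives the pieces PPT PPT AP PPT PPT AP PPT PPT AP PPT PPT AP PP PPT, which concatenate to the answer.

PPTPPTAPPPTPPTAPPPTPPTAPPPTPPTAPPPPPT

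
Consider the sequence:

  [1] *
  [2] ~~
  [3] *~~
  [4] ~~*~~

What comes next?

Each term (from the third on) is the two preceding terms concatenated in order: term 3 = *·~~ = *~~.
The next term joins *~~ and ~~*~~.

*~~~~*~~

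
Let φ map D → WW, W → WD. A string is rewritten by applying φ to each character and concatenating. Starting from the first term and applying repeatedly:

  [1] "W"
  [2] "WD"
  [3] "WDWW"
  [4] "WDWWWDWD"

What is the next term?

WDWWWDWDWDWWWDWW

Expanding WDWWWDWD: W→WD, D→WW, W→WD, W→WD, W→WD, D→WW, W→WD, D→WW. Concatenated: WD WW WD WD WD WW WD WW.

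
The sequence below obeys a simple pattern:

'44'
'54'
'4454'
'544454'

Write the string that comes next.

Each term (from the third on) is the two preceding terms concatenated in order: term 3 = 44·54 = 4454.
So term 5 is 4454·544454.

4454544454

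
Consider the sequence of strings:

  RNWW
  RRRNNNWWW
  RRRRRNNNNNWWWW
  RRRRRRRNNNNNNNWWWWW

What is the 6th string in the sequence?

The n-th term is 2n-1 R's then 2n-1 N's then n+1 W's (n = 1, 2, …).
At n = 6 the blocks have lengths 11, 11, 7.

RRRRRRRRRRRNNNNNNNNNNNWWWWWWW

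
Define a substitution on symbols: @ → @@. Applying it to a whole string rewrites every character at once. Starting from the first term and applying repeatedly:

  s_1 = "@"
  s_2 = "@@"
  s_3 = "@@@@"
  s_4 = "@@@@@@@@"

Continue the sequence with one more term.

Rewriting each symbol of @@@@@@@@: @→@@, @→@@, @→@@, @→@@, @→@@, @→@@, @→@@, @→@@, which concatenates to @@ @@ @@ @@ @@ @@ @@ @@.

@@@@@@@@@@@@@@@@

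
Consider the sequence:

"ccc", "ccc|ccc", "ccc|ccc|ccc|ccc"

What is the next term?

ccc|ccc|ccc|ccc|ccc|ccc|ccc|ccc

Every step duplicates the string with '|' between the halves.
So the next term is two copies of ccc|ccc|ccc|ccc with '|' between the halves.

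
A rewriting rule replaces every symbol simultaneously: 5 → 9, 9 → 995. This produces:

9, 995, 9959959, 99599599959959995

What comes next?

φ(99599599959959995) expands symbol-by-symbol to 995 995 9 995 995 9 995 995 995 9 995 995 9 995 995 995 9; joining the 17 pieces gives the next term.

99599599959959995995995999599599959959959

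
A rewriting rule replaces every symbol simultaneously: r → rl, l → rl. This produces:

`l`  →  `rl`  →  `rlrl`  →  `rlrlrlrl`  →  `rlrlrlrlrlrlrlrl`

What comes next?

Applying the rule to each of the 16 symbols of rlrlrlrlrlrlrlrl gives the pieces rl rl rl rl rl rl rl rl rl rl rl rl rl rl rl rl, which concatenate to the answer.

rlrlrlrlrlrlrlrlrlrlrlrlrlrlrlrl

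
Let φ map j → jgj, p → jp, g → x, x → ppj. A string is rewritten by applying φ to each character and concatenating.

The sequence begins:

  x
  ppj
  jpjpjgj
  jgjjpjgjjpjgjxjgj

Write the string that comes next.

Replace each of the 17 characters of jgjjpjgjjpjgjxjgj in place — jgj x jgj jgj jp jgj x jgj jgj jp jgj x jgj ppj jgj x jgj — and concatenate.

jgjxjgjjgjjpjgjxjgjjgjjpjgjxjgjppjjgjxjgj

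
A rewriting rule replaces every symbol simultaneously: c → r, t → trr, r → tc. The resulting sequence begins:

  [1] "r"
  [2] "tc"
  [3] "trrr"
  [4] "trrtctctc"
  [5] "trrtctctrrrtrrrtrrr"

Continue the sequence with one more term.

trrtctctrrrtrrrtrrtctctctrrtctctctrrtctctc

Applying the rule to each of the 19 symbols of trrtctctrrrtrrrtrrr gives the pieces trr tc tc trr r trr r trr tc tc tc trr tc tc tc trr tc tc tc, which concatenate to the answer.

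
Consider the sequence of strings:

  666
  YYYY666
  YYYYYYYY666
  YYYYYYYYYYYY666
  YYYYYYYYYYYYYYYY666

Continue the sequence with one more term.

The strings grow by a fixed prefix YYYY each time.
One more step from YYYYYYYYYYYYYYYY666 gives the answer.

YYYYYYYYYYYYYYYYYYYY666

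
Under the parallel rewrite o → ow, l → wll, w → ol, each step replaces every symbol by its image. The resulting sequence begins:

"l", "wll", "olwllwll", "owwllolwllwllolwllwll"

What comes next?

owololwllwllowwllolwllwllolwllwllowwllolwllwllolwllwll

Applying the rule to each of the 21 symbols of owwllolwllwllolwllwll gives the pieces ow ol ol wll wll ow wll ol wll wll ol wll wll ow wll ol wll wll ol wll wll, which concatenate to the answer.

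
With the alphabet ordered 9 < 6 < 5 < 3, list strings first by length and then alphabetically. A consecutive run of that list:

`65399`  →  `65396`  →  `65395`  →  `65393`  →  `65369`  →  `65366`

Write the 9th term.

65359

Stepping forward 3 times from 65366: 65366 → 65365 → 65363, then the target.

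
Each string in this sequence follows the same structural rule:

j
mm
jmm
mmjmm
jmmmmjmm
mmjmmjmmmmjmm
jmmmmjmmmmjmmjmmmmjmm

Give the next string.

mmjmmjmmmmjmmjmmmmjmmmmjmmjmmmmjmm

From term 3 onward, concatenate the second-to-last term with the last: j·mm = jmm, mm·jmm = mmjmm, …
The next term joins mmjmmjmmmmjmm and jmmmmjmmmmjmmjmmmmjmm.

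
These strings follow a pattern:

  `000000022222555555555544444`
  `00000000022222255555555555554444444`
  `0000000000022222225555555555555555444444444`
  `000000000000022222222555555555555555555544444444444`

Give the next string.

00000000000000022222222255555555555555555555554444444444444

Each string has the form 0^{2n+1} 2^{n+2} 5^{3n+1} 4^{2n-1}, where the shown terms are n = 3, 4, 5, 6.
Setting n = 7 gives 15, 9, 22, 13 characters in each block.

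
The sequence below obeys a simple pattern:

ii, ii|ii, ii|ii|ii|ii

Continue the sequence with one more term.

ii|ii|ii|ii|ii|ii|ii|ii

Every step duplicates the string with '|' between the halves.
One more doubling of ii|ii|ii|ii gives the answer.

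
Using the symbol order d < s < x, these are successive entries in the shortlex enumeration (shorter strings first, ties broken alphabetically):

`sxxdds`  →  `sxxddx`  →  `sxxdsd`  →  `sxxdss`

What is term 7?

sxxdxs

Stepping forward 3 times from sxxdss: sxxdss → sxxdsx → sxxdxd, then the target.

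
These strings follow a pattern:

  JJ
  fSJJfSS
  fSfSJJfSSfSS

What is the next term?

Every step adds fS to the front and fSS to the end of the previous string.
One more step from fSfSJJfSSfSS gives the answer.

fSfSfSJJfSSfSSfSS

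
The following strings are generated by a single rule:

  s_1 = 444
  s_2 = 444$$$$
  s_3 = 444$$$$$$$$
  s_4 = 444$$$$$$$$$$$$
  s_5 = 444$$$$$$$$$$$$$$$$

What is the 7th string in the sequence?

444$$$$$$$$$$$$$$$$$$$$$$$$

Every step adds $$$$ to the end: s(k+1) = s(k)·$$$$.
From 444$$$$$$$$$$$$$$$$, 2 further steps: 444$$$$$$$$$$$$$$$$ → 444$$$$$$$$$$$$$$$$$$$$ → (answer).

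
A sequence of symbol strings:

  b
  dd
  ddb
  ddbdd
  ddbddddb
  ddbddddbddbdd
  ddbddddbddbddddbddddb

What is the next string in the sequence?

ddbddddbddbddddbddddbddbddddbddbdd

This is a Fibonacci-style word recurrence s(k) = s(k−1)·s(k−2): e.g. dd·b = ddb.
The next term joins ddbddddbddbddddbddddb and ddbddddbddbdd.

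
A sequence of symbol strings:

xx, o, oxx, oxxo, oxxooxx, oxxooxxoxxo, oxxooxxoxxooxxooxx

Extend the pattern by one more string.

Each term (from the third on) is the previous term followed by the one before it: term 3 = o·xx = oxx.
Continuing: oxxooxxoxxooxxooxx · oxxooxxoxxo gives term 8.

oxxooxxoxxooxxooxxoxxooxxoxxo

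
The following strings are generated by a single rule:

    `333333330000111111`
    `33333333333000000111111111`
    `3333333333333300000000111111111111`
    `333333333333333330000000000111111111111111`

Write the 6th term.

3333333333333333333333300000000000000111111111111111111111

Term n consists of 3n+2 3's, followed by 2n 0's, followed by 3n 1's, where the shown terms are n = 2, 3, 4, 5.
At n = 7 the blocks have lengths 23, 14, 21.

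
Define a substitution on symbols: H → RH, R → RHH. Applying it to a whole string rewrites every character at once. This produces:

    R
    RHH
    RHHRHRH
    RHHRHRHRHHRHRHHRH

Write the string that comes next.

Rewriting the 17 symbols of RHHRHRHRHHRHRHHRH one by one yields RHH RH RH RHH RH RHH RH RHH RH RH RHH RH RHH RH RH RHH RH; concatenated:

RHHRHRHRHHRHRHHRHRHHRHRHRHHRHRHHRHRHRHHRH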